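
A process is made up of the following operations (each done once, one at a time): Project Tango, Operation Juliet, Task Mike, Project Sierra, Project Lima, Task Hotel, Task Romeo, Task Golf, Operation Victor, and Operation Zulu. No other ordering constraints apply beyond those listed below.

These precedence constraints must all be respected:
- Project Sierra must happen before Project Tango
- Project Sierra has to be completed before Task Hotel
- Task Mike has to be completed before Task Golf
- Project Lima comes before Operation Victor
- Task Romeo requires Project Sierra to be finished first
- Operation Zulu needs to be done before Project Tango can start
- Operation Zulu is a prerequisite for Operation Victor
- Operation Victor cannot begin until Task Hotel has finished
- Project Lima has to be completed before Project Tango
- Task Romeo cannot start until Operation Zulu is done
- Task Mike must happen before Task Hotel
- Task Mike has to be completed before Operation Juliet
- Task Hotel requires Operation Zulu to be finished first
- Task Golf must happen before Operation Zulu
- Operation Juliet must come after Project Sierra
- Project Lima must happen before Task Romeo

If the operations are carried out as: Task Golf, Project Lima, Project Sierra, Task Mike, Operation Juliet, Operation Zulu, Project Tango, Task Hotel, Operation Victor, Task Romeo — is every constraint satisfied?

The sequence places Task Golf ahead of Task Mike.
Since Task Mike is required before Task Golf, the ordering is invalid.

No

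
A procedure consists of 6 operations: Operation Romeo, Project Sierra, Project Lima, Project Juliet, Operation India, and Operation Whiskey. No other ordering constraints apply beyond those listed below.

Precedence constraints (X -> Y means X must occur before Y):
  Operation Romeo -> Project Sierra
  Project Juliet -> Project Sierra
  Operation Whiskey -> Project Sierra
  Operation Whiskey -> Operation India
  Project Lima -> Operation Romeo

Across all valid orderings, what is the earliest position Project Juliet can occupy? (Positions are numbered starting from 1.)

1

No constraint forces any other operation before Project Juliet, so it can be placed first.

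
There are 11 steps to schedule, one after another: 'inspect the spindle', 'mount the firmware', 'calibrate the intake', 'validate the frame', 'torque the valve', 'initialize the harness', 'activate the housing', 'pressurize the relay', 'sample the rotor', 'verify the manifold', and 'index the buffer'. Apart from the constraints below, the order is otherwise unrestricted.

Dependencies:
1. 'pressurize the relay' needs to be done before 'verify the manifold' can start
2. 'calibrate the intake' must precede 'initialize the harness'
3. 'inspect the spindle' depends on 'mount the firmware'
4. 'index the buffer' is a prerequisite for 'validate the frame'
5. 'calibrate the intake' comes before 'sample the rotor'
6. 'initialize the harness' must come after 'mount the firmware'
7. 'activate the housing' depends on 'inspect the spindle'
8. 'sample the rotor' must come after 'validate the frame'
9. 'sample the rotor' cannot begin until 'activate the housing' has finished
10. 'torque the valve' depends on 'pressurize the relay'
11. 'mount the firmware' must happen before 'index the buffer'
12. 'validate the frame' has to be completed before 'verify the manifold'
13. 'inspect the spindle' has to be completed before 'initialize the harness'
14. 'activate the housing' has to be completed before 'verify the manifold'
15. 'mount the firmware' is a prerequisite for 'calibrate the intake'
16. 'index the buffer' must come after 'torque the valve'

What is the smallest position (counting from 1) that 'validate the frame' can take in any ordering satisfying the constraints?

Working backwards through the constraints from 'validate the frame', its full set of required predecessors is 'mount the firmware', 'torque the valve', 'pressurize the relay', 'index the buffer' — 4 of them.
With 4 mandatory predecessors, the earliest 'validate the frame' can sit is position 4+1 = 5, and placing just those 4 first achieves it.

5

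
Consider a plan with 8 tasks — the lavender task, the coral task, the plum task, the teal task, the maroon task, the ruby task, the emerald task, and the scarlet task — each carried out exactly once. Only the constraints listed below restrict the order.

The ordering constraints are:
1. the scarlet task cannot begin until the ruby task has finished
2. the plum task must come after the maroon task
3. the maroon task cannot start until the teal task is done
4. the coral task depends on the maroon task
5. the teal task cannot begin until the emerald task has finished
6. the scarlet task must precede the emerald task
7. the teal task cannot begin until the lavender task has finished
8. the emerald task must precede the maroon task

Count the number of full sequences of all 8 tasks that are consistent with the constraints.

The tasks with no prerequisites are the lavender task, the ruby task; any of them can be placed first.
Enumerating by repeatedly choosing an available task (one whose prerequisites are all placed) gives 8 distinct complete orderings.

8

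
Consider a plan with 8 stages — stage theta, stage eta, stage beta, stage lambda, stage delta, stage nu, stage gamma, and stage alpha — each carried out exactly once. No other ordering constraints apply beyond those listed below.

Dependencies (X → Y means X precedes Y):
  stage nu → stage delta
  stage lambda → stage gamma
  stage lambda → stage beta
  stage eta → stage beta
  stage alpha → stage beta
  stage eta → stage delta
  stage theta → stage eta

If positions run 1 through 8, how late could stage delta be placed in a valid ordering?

8

No constraint forces any stage after stage delta, so it can be placed last, in position 8.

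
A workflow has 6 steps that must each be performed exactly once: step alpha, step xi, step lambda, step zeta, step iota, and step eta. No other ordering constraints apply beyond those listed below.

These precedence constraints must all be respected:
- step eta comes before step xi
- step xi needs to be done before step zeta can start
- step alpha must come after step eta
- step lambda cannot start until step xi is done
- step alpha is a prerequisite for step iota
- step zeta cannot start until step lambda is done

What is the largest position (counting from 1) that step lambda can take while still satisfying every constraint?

Following the constraints forward from step lambda, its only required successor is step zeta.
So at least 1 step follows step lambda, putting step lambda no later than position 5. That position is achievable by scheduling everything else first.

5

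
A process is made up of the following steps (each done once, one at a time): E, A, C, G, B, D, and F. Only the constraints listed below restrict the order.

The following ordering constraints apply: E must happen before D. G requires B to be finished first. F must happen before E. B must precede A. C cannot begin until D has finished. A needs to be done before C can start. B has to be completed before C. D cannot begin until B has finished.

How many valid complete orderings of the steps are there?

The steps with no prerequisites are B, F; any of them can be placed first.
Counting all ways to extend the partial order to a total order gives 47.

47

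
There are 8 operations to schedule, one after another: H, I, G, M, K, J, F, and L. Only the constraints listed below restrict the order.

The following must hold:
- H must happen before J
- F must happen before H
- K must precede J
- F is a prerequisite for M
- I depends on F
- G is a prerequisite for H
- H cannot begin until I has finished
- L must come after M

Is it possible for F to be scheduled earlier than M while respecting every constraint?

The constraints force F before M, so yes — every valid ordering has F earlier.

Yes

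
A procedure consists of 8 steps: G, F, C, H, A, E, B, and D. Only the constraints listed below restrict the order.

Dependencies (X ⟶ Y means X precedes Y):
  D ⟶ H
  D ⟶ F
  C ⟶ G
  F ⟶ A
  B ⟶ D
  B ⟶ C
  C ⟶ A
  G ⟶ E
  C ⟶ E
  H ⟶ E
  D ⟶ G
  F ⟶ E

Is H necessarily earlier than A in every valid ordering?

Nothing in the constraints links H and A; they are unordered relative to each other.
There exist valid orderings with A before H, so H is not required to come first.

No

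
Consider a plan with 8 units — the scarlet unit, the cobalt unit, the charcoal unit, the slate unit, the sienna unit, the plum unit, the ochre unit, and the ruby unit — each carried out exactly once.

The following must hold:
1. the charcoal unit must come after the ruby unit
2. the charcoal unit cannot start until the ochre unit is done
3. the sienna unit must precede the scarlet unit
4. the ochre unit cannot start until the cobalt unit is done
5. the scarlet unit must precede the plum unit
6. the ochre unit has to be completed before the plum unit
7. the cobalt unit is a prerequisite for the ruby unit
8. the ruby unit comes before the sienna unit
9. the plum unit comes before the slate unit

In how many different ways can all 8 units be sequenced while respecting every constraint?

17

The cobalt unit is the only unit with nothing required before it, so every ordering starts there.
Counting all ways to extend the partial order to a total order gives 17.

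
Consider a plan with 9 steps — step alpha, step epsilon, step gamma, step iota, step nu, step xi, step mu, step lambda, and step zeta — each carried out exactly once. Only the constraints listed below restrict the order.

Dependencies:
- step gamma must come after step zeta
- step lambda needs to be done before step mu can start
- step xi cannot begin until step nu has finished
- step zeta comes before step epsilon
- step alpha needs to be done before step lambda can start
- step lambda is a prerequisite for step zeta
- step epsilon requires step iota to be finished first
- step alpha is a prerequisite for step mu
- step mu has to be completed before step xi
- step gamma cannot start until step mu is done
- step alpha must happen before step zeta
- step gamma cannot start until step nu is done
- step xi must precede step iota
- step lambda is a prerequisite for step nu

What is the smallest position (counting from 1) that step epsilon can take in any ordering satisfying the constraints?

Every step that must precede step epsilon has to come before it. Tracing all chains that end at step epsilon, those steps are: step alpha, step iota, step nu, step xi, step mu, step lambda, step zeta — 7 in total.
With 7 mandatory predecessors, the earliest step epsilon can sit is position 7+1 = 8, and placing just those 7 first achieves it.

8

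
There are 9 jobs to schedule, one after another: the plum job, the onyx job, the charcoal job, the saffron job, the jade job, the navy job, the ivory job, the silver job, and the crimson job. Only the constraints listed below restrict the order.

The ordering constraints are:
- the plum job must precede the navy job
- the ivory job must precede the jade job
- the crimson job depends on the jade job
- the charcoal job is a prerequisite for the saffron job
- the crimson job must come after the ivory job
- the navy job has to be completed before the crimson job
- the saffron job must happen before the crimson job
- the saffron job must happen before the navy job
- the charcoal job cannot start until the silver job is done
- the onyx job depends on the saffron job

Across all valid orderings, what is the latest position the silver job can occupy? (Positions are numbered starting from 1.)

The jobs that are forced after the silver job, directly or by a chain of constraints, are the onyx job, the charcoal job, the saffron job, the navy job, the crimson job. That's 5 jobs.
So at least 5 jobs follow the silver job, putting the silver job no later than position 4. That position is achievable by scheduling everything else first.

4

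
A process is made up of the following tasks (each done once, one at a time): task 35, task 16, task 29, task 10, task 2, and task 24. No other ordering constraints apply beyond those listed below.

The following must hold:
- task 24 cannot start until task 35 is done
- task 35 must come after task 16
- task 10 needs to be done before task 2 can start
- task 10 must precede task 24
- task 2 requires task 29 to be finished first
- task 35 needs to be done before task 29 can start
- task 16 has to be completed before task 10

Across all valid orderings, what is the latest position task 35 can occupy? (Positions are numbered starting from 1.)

Every task that must follow task 35 has to come after it. Tracing all chains starting from task 35, those tasks are: task 29, task 2, task 24 — 3 in total.
With 3 mandatory successors out of 6 tasks total, the latest slot for task 35 is 6−3 = 3, and it's reachable by doing all non-successors before task 35.

3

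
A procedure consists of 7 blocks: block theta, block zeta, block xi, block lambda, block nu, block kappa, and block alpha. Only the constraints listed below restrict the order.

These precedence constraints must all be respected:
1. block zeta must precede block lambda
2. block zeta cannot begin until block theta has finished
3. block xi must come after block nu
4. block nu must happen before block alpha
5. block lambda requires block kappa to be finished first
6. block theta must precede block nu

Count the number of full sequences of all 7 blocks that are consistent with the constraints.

100

The blocks with no prerequisites are block theta, block kappa; any of them can be placed first.
Counting all ways to extend the partial order to a total order gives 100.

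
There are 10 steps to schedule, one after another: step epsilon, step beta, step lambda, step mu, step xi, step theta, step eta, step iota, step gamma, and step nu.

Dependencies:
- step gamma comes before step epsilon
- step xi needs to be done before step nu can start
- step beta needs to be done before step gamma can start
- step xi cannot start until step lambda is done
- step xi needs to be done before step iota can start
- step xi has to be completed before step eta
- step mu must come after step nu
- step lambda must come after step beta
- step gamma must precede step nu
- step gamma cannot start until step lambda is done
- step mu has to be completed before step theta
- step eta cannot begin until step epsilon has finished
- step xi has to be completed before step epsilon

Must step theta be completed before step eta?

No

No chain of constraints connects step theta to step eta in either direction.
There exist valid orderings with step eta before step theta, so step theta is not required to come first.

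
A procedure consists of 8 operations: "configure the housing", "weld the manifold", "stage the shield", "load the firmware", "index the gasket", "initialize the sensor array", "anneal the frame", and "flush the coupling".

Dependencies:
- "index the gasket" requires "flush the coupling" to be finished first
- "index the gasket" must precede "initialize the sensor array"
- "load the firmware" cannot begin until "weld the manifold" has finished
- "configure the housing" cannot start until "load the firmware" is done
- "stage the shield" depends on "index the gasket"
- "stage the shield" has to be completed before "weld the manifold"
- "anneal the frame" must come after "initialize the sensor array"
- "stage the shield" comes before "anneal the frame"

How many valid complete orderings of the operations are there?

14

Only "flush the coupling" has no prerequisites, so it must go first.
Systematically extending each partial ordering one operation at a time and counting, there are 14 complete orderings.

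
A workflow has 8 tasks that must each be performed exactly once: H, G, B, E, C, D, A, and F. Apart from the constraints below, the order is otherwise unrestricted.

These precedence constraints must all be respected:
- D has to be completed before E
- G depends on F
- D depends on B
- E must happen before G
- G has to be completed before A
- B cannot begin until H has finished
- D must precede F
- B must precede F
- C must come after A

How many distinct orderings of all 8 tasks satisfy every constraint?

Only H has no prerequisites, so it must go first.
Systematically extending each partial ordering one task at a time and counting, there are 2 complete orderings.

2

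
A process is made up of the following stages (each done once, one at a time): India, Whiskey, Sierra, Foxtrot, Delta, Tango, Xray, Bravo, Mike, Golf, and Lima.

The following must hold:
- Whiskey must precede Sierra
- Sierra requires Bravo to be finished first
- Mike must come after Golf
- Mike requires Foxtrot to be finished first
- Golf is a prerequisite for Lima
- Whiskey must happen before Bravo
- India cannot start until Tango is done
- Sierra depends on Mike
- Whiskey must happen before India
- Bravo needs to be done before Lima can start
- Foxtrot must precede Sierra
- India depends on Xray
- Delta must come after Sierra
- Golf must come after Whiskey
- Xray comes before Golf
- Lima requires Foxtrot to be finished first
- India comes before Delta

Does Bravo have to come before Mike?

Bravo and Mike are not related by any chain of constraints.
So Bravo can come before Mike or after — it is not forced.

No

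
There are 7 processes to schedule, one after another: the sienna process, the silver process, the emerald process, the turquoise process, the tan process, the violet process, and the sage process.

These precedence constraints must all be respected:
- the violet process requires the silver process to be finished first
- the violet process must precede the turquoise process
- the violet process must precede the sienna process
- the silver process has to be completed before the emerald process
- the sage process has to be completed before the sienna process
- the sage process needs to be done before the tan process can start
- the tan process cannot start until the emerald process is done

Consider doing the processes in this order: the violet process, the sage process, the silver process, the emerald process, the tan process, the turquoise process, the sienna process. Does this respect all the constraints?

No

In the proposed order, the violet process appears before the silver process.
Since the silver process is required before the violet process, the ordering is invalid.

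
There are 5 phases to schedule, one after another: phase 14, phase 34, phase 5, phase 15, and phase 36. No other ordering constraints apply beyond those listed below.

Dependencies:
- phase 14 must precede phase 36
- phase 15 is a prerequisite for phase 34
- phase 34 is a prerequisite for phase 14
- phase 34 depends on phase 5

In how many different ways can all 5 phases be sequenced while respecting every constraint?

2

The phases with no prerequisites are phase 5, phase 15; any of them can be placed first.
Counting all ways to extend the partial order to a total order gives 2.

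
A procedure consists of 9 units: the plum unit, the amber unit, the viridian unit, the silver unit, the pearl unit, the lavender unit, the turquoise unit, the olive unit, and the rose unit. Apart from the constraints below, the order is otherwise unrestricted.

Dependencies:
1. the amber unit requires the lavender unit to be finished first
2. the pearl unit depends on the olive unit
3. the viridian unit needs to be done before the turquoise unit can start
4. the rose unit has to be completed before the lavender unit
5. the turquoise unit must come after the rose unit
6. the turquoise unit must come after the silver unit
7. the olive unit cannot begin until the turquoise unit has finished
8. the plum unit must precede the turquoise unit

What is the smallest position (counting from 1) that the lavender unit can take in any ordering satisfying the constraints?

Working backwards through the constraints from the lavender unit, its only required predecessor is the rose unit.
So at minimum 1 unit comes before the lavender unit, putting the lavender unit no earlier than position 2. That position is achievable by scheduling exactly that predecessor first.

2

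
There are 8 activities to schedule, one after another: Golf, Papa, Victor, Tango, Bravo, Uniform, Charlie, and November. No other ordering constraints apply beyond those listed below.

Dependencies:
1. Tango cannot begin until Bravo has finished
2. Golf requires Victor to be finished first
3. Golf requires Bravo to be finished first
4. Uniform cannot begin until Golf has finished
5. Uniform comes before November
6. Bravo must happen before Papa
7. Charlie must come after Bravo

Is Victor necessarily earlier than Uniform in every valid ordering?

Yes

Following the dependencies: Victor → Golf → Uniform.
That forces Victor before Uniform in every valid schedule.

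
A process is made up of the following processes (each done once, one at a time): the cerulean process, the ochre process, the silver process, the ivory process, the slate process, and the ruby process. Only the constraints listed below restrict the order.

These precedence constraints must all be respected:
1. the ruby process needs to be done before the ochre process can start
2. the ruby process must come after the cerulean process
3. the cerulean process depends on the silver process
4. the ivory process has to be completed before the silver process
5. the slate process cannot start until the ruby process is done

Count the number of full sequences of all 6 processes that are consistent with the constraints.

Only the ivory process has no prerequisites, so it must go first.
Systematically extending each partial ordering one process at a time and counting, there are 2 complete orderings.

2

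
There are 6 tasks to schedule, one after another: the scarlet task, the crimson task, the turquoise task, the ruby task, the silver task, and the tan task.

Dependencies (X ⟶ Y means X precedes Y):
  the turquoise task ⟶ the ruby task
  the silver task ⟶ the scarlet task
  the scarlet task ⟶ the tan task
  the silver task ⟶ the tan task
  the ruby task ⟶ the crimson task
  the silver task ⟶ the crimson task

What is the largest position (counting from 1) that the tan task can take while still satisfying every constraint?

The tan task has no required successors, so nothing stops it from going last (position 6).

6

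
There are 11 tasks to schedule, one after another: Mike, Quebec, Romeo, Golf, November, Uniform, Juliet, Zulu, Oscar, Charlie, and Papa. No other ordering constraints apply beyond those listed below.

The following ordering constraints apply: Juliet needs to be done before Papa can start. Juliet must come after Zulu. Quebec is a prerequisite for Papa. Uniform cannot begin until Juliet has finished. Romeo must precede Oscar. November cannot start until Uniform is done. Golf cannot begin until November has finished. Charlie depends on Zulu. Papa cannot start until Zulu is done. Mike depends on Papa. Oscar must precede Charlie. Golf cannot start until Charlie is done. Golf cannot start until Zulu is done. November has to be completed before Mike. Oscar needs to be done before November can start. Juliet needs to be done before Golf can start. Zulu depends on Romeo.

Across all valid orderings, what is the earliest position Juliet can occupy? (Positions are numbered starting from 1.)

3

Working backwards through the constraints from Juliet, its full set of required predecessors is Romeo, Zulu — 2 of them.
With 2 mandatory predecessors, the earliest Juliet can sit is position 2+1 = 3, and placing just those 2 first achieves it.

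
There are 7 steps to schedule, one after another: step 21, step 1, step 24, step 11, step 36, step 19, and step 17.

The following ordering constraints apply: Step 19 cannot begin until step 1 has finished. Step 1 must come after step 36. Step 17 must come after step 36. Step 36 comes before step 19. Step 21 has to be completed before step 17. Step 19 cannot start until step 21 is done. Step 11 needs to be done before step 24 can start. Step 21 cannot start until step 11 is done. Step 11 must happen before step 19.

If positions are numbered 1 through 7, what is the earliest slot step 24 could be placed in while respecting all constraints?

2

Working backwards through the constraints from step 24, its only required predecessor is step 11.
So at minimum 1 step comes before step 24, putting step 24 no earlier than position 2. That position is achievable by scheduling exactly that predecessor first.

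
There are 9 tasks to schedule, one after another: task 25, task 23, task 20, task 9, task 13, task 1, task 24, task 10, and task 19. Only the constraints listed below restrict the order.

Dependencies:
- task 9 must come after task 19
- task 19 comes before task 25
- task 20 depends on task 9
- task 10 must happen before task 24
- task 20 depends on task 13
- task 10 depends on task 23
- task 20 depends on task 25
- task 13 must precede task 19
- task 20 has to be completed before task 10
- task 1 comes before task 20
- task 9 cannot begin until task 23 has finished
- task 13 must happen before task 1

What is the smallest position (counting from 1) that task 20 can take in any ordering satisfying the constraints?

The tasks that are forced before task 20, directly or transitively, are task 25, task 23, task 9, task 13, task 1, task 19. That's 6 tasks.
So at minimum 6 tasks come before task 20, putting task 20 no earlier than position 7. That position is achievable by scheduling exactly those predecessors first.

7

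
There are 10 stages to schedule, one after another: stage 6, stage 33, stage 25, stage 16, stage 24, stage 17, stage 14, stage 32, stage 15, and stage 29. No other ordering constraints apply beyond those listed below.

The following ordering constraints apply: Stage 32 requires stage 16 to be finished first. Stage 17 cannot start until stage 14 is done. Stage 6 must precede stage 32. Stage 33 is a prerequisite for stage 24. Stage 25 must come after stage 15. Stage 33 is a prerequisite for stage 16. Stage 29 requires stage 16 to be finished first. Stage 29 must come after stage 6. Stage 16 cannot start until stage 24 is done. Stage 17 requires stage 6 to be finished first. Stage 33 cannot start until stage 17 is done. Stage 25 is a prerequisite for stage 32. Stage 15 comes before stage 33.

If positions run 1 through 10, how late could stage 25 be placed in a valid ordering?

Following the constraints forward from stage 25, its only required successor is stage 32.
With 1 mandatory successor out of 10 stages total, the latest slot for stage 25 is 10−1 = 9, and it's reachable by doing all non-successors before stage 25.

9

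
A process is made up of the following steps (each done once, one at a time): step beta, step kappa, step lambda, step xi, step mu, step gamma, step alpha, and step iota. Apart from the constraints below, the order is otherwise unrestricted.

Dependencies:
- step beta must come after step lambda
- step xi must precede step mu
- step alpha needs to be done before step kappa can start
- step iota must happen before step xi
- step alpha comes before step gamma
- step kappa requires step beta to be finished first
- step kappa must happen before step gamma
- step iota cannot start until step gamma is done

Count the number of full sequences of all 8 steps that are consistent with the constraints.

The steps with no prerequisites are step lambda, step alpha; any of them can be placed first.
Counting all ways to extend the partial order to a total order gives 3.

3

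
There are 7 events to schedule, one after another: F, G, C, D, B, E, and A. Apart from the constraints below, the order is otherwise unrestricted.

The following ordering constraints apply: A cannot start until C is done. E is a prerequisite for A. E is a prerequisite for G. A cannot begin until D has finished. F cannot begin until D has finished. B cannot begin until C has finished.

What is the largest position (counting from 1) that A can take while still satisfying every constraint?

A has no required successors, so nothing stops it from going last (position 7).

7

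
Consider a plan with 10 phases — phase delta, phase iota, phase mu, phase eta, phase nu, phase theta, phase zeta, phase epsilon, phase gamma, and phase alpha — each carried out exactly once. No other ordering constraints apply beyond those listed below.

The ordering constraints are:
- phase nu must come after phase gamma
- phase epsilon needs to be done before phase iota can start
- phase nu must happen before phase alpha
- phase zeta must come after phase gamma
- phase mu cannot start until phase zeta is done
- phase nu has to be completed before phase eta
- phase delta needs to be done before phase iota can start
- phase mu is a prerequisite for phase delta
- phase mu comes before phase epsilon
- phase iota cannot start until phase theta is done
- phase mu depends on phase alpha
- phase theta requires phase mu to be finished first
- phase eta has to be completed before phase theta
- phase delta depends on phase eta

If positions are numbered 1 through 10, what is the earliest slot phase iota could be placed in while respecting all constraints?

10

Working backwards through the constraints from phase iota, its full set of required predecessors is phase delta, phase mu, phase eta, phase nu, phase theta, phase zeta, phase epsilon, phase gamma, phase alpha — 9 of them.
So at minimum 9 phases come before phase iota, putting phase iota no earlier than position 10. That position is achievable by scheduling exactly those predecessors first.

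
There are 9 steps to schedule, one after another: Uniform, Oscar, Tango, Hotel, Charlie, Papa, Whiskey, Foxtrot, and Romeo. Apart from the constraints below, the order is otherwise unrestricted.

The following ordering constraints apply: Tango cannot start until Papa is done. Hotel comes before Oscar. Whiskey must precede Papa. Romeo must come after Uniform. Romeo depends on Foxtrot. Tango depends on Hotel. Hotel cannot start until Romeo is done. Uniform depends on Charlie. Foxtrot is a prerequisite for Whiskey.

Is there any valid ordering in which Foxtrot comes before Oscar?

Every valid ordering already has Foxtrot before Oscar (the constraints require it), so in particular at least one does.

Yes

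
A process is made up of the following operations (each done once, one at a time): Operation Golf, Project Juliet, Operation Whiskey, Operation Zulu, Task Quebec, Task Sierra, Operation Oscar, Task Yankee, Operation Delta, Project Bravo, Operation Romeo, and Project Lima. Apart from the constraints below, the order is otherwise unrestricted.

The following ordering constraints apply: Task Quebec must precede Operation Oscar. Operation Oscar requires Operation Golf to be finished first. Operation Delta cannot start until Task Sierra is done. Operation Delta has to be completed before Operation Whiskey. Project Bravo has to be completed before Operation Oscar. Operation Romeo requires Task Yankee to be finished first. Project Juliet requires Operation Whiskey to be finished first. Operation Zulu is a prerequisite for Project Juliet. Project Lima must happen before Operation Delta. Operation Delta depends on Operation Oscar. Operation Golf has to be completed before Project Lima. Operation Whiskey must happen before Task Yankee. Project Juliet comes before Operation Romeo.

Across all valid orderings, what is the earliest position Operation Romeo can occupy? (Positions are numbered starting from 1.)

12

The operations that are forced before Operation Romeo, directly or transitively, are Operation Golf, Project Juliet, Operation Whiskey, Operation Zulu, Task Quebec, Task Sierra, Operation Oscar, Task Yankee, Operation Delta, Project Bravo, Project Lima. That's 11 operations.
With 11 mandatory predecessors, the earliest Operation Romeo can sit is position 11+1 = 12, and placing just those 11 first achieves it.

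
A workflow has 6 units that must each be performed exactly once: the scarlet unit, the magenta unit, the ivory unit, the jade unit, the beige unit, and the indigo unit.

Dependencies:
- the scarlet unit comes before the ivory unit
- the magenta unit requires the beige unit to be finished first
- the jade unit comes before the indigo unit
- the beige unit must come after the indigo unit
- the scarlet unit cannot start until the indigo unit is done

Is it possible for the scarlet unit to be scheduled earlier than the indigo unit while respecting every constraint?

No

There is a dependency chain the indigo unit → the scarlet unit, so the scarlet unit always comes after the indigo unit.
So no valid ordering can have the scarlet unit before the indigo unit.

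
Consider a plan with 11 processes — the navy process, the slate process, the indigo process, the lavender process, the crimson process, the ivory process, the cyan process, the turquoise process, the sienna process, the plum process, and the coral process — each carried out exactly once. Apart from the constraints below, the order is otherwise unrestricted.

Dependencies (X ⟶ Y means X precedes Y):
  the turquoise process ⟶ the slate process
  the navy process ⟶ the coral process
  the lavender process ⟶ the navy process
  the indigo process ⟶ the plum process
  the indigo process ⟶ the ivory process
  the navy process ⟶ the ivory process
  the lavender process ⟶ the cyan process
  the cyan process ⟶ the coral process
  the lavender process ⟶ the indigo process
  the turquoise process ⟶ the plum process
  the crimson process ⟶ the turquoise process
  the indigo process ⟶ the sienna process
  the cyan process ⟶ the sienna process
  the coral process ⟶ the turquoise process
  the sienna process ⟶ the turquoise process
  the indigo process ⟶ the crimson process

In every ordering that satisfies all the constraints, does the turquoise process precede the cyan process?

The constraints actually force the cyan process before the turquoise process (via the cyan process → the sienna process → the turquoise process), not the other way around.
So the turquoise process never precedes the cyan process.

No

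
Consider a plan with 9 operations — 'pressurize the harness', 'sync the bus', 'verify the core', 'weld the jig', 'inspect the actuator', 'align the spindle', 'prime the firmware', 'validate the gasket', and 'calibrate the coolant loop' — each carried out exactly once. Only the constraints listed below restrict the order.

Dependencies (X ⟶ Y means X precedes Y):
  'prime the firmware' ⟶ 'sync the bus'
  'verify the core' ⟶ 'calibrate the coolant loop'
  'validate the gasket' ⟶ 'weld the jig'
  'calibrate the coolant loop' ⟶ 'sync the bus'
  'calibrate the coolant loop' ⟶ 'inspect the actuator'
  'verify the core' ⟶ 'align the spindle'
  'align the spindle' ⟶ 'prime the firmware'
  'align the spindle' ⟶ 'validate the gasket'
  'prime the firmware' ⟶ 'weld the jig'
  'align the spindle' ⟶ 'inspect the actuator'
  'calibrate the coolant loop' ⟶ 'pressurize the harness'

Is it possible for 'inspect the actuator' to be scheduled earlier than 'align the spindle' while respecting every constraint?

There is a dependency chain 'align the spindle' → 'inspect the actuator', so 'inspect the actuator' always comes after 'align the spindle'.
Hence 'inspect the actuator' can never be scheduled before 'align the spindle'.

No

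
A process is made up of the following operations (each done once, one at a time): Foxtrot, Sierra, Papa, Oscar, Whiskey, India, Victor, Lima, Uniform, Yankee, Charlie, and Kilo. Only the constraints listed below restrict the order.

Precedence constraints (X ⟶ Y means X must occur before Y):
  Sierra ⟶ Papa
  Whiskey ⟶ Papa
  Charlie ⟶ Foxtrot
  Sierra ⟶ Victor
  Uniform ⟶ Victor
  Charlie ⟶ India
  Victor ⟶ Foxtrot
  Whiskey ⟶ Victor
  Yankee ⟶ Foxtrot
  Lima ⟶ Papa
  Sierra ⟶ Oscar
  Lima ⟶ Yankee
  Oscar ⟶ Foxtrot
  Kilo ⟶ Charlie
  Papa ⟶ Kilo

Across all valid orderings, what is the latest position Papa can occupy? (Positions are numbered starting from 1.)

The operations that are forced after Papa, directly or by a chain of constraints, are Foxtrot, India, Charlie, Kilo. That's 4 operations.
So at least 4 operations follow Papa, putting Papa no later than position 8. That position is achievable by scheduling everything else first.

8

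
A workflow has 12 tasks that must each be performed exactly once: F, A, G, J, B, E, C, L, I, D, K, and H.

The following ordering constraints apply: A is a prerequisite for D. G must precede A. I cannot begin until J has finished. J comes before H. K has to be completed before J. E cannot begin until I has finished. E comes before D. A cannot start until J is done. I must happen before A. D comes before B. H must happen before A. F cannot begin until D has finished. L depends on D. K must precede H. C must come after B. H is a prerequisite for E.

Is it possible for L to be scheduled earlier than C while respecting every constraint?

No chain of constraints runs from C to L, so C is not required to come first.
That means at least one valid schedule has L before C.

Yes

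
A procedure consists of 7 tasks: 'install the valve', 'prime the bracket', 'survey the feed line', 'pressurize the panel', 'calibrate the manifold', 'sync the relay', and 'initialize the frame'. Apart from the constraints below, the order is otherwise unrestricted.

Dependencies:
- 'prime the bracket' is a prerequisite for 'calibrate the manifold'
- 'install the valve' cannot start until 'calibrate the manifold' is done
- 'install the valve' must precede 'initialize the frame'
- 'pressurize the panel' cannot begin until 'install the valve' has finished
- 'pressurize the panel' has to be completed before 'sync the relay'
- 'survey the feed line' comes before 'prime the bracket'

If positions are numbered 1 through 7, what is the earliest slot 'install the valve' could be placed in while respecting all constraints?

4

Working backwards through the constraints from 'install the valve', its full set of required predecessors is 'prime the bracket', 'survey the feed line', 'calibrate the manifold' — 3 of them.
So at minimum 3 tasks come before 'install the valve', putting 'install the valve' no earlier than position 4. That position is achievable by scheduling exactly those predecessors first.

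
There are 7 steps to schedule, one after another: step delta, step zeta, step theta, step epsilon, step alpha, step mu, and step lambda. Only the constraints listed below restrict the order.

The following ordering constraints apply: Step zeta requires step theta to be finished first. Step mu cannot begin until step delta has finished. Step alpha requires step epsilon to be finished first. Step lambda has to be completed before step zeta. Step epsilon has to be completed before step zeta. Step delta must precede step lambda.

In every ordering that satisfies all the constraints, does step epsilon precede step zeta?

Yes

Tracing the constraints gives a chain: step epsilon → step zeta.
Hence step epsilon necessarily comes before step zeta.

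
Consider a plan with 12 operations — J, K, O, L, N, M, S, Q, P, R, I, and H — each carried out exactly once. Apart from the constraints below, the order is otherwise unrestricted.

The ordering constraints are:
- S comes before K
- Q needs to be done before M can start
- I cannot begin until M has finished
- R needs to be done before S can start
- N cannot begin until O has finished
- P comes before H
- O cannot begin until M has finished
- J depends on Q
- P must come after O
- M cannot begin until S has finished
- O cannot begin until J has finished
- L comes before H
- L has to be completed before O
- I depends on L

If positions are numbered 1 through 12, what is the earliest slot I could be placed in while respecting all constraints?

6

The operations that are forced before I, directly or transitively, are L, M, S, Q, R. That's 5 operations.
With 5 mandatory predecessors, the earliest I can sit is position 5+1 = 6, and placing just those 5 first achieves it.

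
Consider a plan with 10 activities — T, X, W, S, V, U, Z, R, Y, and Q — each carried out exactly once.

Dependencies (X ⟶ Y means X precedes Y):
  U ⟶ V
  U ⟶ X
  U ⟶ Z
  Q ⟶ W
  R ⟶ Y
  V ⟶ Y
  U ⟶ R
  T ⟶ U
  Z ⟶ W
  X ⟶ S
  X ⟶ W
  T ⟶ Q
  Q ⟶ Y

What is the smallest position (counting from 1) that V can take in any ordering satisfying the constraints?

3

The activities that are forced before V, directly or transitively, are T, U. That's 2 activities.
So at minimum 2 activities come before V, putting V no earlier than position 3. That position is achievable by scheduling exactly those predecessors first.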